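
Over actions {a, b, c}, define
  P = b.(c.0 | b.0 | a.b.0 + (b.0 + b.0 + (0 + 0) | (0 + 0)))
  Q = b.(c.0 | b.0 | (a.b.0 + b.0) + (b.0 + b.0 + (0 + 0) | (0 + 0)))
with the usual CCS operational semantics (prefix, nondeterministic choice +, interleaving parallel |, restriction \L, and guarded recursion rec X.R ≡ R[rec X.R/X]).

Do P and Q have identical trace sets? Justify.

Reachable graph of P (14 states):
  m0 = b.(c.0 | b.0 | a.b.0 + (b.0 + b.0 + (0 + 0) | (0 + 0))) has moves --b--▸ m1
  m1 = c.0 | b.0 | a.b.0 + (b.0 + b.0 + (0 + 0) | (0 + 0)) has moves --a--▸ m2, --b--▸ m3, --b--▸ m4, --c--▸ m5
  m2 = c.0 | b.0 | b.0 has moves --b--▸ m6, --b--▸ m7, --c--▸ m8
  m3 = 0 has moves (no moves)
  m4 = c.0 | 0 | a.b.0 has moves --a--▸ m6, --c--▸ m9
  m5 = 0 | b.0 | a.b.0 has moves --a--▸ m8, --b--▸ m9
  m6 = c.0 | 0 | b.0 has moves --b--▸ m10, --c--▸ m11
  m7 = c.0 | b.0 | 0 has moves --b--▸ m10, --c--▸ m12
  m8 = 0 | b.0 | b.0 has moves --b--▸ m11, --b--▸ m12
  m9 = 0 | 0 | a.b.0 has moves --a--▸ m11
  m10 = c.0 | 0 | 0 has moves --c--▸ m13
  m11 = 0 | 0 | b.0 has moves --b--▸ m13
  m12 = 0 | b.0 | 0 has moves --b--▸ m13
  m13 = 0 | 0 | 0 has moves (no moves)
Reachable graph of Q (14 states):
  n0 = b.(c.0 | b.0 | (a.b.0 + b.0) + (b.0 + b.0 + (0 + 0) | (0 + 0))) has moves --b--▸ n1
  n1 = c.0 | b.0 | (a.b.0 + b.0) + (b.0 + b.0 + (0 + 0) | (0 + 0)) has moves --a--▸ n2, --b--▸ n3, --b--▸ n4, --b--▸ n5, --c--▸ n6
  n2 = c.0 | b.0 | b.0 has moves --b--▸ n5, --b--▸ n7, --c--▸ n8
  n3 = 0 has moves (no moves)
  n4 = c.0 | 0 | (a.b.0 + b.0) has moves --a--▸ n7, --b--▸ n9, --c--▸ n10
  n5 = c.0 | b.0 | 0 has moves --b--▸ n9, --c--▸ n11
  n6 = 0 | b.0 | (a.b.0 + b.0) has moves --a--▸ n8, --b--▸ n10, --b--▸ n11
  n7 = c.0 | 0 | b.0 has moves --b--▸ n9, --c--▸ n12
  n8 = 0 | b.0 | b.0 has moves --b--▸ n11, --b--▸ n12
  n9 = c.0 | 0 | 0 has moves --c--▸ n13
  n10 = 0 | 0 | (a.b.0 + b.0) has moves --a--▸ n12, --b--▸ n13
  n11 = 0 | b.0 | 0 has moves --b--▸ n13
  n12 = 0 | 0 | b.0 has moves --b--▸ n13
  n13 = 0 | 0 | 0 has moves (no moves)
Executing bbb from Q (initial set {n0}):
  step 1 (b): {n1}
  step 2 (b): {n3, n4, n5}
  step 3 (b): {n9}
  ✓ Q
Executing bbb from P (initial set {m0}):
  step 1 (b): {m1}
  step 2 (b): {m3, m4}
  step 3 (b): ∅ (P stuck)

trace-distinct — witness ⟨bbb⟩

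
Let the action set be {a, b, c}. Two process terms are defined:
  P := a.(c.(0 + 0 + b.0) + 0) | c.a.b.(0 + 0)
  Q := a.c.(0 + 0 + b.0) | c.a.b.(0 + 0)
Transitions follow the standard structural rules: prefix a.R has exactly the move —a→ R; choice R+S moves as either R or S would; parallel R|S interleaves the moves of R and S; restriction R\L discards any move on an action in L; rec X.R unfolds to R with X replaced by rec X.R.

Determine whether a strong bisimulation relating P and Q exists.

P's transition system — 16 states:
  m0 = a.(c.(0 + 0 + b.0) + 0) | c.a.b.(0 + 0) has moves -a-> m1, -c-> m2
  m1 = (c.(0 + 0 + b.0) + 0) | c.a.b.(0 + 0) has moves -c-> m3, -c-> m4
  m2 = a.(c.(0 + 0 + b.0) + 0) | a.b.(0 + 0) has moves -a-> m4, -a-> m5
  m3 = (0 + 0 + b.0) | c.a.b.(0 + 0) has moves -b-> m6, -c-> m7
  m4 = (c.(0 + 0 + b.0) + 0) | a.b.(0 + 0) has moves -a-> m8, -c-> m7
  m5 = a.(c.(0 + 0 + b.0) + 0) | b.(0 + 0) has moves -a-> m8, -b-> m9
  m6 = 0 | c.a.b.(0 + 0) has moves -c-> m10
  m7 = (0 + 0 + b.0) | a.b.(0 + 0) has moves -a-> m11, -b-> m10
  m8 = (c.(0 + 0 + b.0) + 0) | b.(0 + 0) has moves -b-> m12, -c-> m11
  m9 = a.(c.(0 + 0 + b.0) + 0) | (0 + 0) has moves -a-> m12
  m10 = 0 | a.b.(0 + 0) has moves -a-> m13
  m11 = (0 + 0 + b.0) | b.(0 + 0) has moves -b-> m13, -b-> m14
  m12 = (c.(0 + 0 + b.0) + 0) | (0 + 0) has moves -c-> m14
  m13 = 0 | b.(0 + 0) has moves -b-> m15
  m14 = (0 + 0 + b.0) | (0 + 0) has moves -b-> m15
  m15 = 0 | (0 + 0) has moves deadlocked
Q's transition system — 16 states:
  n0 = a.c.(0 + 0 + b.0) | c.a.b.(0 + 0) has moves -a-> n1, -c-> n2
  n1 = c.(0 + 0 + b.0) | c.a.b.(0 + 0) has moves -c-> n3, -c-> n4
  n2 = a.c.(0 + 0 + b.0) | a.b.(0 + 0) has moves -a-> n4, -a-> n5
  n3 = (0 + 0 + b.0) | c.a.b.(0 + 0) has moves -b-> n6, -c-> n7
  n4 = c.(0 + 0 + b.0) | a.b.(0 + 0) has moves -a-> n8, -c-> n7
  n5 = a.c.(0 + 0 + b.0) | b.(0 + 0) has moves -a-> n8, -b-> n9
  n6 = 0 | c.a.b.(0 + 0) has moves -c-> n10
  n7 = (0 + 0 + b.0) | a.b.(0 + 0) has moves -a-> n11, -b-> n10
  n8 = c.(0 + 0 + b.0) | b.(0 + 0) has moves -b-> n12, -c-> n11
  n9 = a.c.(0 + 0 + b.0) | (0 + 0) has moves -a-> n12
  n10 = 0 | a.b.(0 + 0) has moves -a-> n13
  n11 = (0 + 0 + b.0) | b.(0 + 0) has moves -b-> n13, -b-> n14
  n12 = c.(0 + 0 + b.0) | (0 + 0) has moves -c-> n14
  n13 = 0 | b.(0 + 0) has moves -b-> n15
  n14 = (0 + 0 + b.0) | (0 + 0) has moves -b-> n15
  n15 = 0 | (0 + 0) has moves deadlocked
Partition-refinement fixed point:
  B0 = {m0, n0}
  B1 = {m2, n2}
  B2 = {m5, n5}
  B3 = {m8, n8}
  B4 = {m11, n11}
  B5 = {m13, m14, n13, n14}
  B6 = {m15, n15}
  B7 = {m12, n12}
  B8 = {m9, n9}
  B9 = {m4, n4}
  B10 = {m7, n7}
  B11 = {m10, n10}
  B12 = {m1, n1}
  B13 = {m3, n3}
  B14 = {m6, n6}
m0 ∈ B0, n0 ∈ B0 → same block

P ~ Q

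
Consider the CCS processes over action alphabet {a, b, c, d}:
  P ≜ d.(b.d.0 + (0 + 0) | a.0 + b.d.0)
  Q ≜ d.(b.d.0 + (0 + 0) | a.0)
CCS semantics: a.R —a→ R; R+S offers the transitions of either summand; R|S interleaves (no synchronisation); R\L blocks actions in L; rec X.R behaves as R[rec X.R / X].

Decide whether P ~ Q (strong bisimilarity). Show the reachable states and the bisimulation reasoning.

YES

LTS(P): 5 reachable states
  s0 = d.(b.d.0 + (0 + 0) | a.0 + b.d.0) ⊢ -d-> s1
  s1 = b.d.0 + (0 + 0) | a.0 + b.d.0 ⊢ -a-> s2, -b-> s3
  s2 = (0 + 0) | 0 ⊢ ∅
  s3 = d.0 ⊢ -d-> s4
  s4 = 0 ⊢ ∅
LTS(Q): 5 reachable states
  t0 = d.(b.d.0 + (0 + 0) | a.0) ⊢ -d-> t1
  t1 = b.d.0 + (0 + 0) | a.0 ⊢ -a-> t2, -b-> t3
  t2 = (0 + 0) | 0 ⊢ ∅
  t3 = d.0 ⊢ -d-> t4
  t4 = 0 ⊢ ∅
Coarsest stable partition (strong bisimilarity classes):
  B0 = {s0, t0}
  B1 = {s1, t1}
  B2 = {s2, s4, t2, t4}
  B3 = {s3, t3}
s0 ∈ B0, t0 ∈ B0 → same block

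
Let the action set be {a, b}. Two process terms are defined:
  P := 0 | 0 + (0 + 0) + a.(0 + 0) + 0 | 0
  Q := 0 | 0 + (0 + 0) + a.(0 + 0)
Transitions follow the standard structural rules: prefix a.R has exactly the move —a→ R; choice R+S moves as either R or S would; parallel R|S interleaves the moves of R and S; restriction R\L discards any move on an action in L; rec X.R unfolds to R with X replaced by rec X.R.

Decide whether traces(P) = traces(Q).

LTS(P): 2 reachable states
  p0 = 0 | 0 + (0 + 0) + a.(0 + 0) + 0 | 0 :: —a→ p1
  p1 = 0 + 0 :: ∅
LTS(Q): 2 reachable states
  q0 = 0 | 0 + (0 + 0) + a.(0 + 0) :: —a→ q1
  q1 = 0 + 0 :: ∅
Coarsest stable partition (strong bisimilarity classes):
  B0 = {p0, q0}
  B1 = {p1, q1}
p0 ∈ B0, q0 ∈ B0 → same block
Bisimilar ⇒ trace-equivalent.

YES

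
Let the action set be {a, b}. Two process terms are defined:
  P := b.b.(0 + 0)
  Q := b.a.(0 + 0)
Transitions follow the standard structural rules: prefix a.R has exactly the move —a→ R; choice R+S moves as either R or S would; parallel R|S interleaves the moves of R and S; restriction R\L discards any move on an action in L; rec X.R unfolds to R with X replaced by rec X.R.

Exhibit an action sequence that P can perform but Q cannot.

LTS(P): 3 reachable states
  u0 = b.b.(0 + 0) :: —b→ u1
  u1 = b.(0 + 0) :: —b→ u2
  u2 = 0 + 0 :: stopped
LTS(Q): 3 reachable states
  v0 = b.a.(0 + 0) :: —b→ v1
  v1 = a.(0 + 0) :: —a→ v2
  v2 = 0 + 0 :: stopped
Trace ⟨bb⟩ through P, begin at {u0}:
  [1] b ⇒ {u1}
  [2] b ⇒ {u2}
  — P admits the full trace.
Trace ⟨bb⟩ through Q, begin at {v0}:
  [1] b ⇒ {v1}
  [2] b ⇒ ∅  — Q cannot continue

bb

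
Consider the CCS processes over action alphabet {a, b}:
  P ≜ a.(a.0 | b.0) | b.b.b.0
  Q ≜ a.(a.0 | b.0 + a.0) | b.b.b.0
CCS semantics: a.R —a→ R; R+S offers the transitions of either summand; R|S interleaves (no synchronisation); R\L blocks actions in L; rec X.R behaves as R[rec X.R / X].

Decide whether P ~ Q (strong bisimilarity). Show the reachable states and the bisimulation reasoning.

Reachable graph of P (20 states):
  s0 = a.(a.0 | b.0) | b.b.b.0 → =a=> s1, =b=> s2
  s1 = a.0 | b.0 | b.b.b.0 → =a=> s3, =b=> s4, =b=> s5
  s2 = a.(a.0 | b.0) | b.b.0 → =a=> s5, =b=> s6
  s3 = 0 | b.0 | b.b.b.0 → =b=> s7, =b=> s8
  s4 = a.0 | 0 | b.b.b.0 → =a=> s7, =b=> s9
  s5 = a.0 | b.0 | b.b.0 → =a=> s8, =b=> s10, =b=> s9
  s6 = a.(a.0 | b.0) | b.0 → =a=> s10, =b=> s11
  s7 = 0 | 0 | b.b.b.0 → =b=> s12
  s8 = 0 | b.0 | b.b.0 → =b=> s12, =b=> s13
  s9 = a.0 | 0 | b.b.0 → =a=> s12, =b=> s14
  s10 = a.0 | b.0 | b.0 → =a=> s13, =b=> s14, =b=> s15
  s11 = a.(a.0 | b.0) | 0 → =a=> s15
  s12 = 0 | 0 | b.b.0 → =b=> s16
  s13 = 0 | b.0 | b.0 → =b=> s16, =b=> s17
  s14 = a.0 | 0 | b.0 → =a=> s16, =b=> s18
  s15 = a.0 | b.0 | 0 → =a=> s17, =b=> s18
  s16 = 0 | 0 | b.0 → =b=> s19
  s17 = 0 | b.0 | 0 → =b=> s19
  s18 = a.0 | 0 | 0 → =a=> s19
  s19 = 0 | 0 | 0 → ·
Reachable graph of Q (24 states):
  t0 = a.(a.0 | b.0 + a.0) | b.b.b.0 → =a=> t1, =b=> t2
  t1 = (a.0 | b.0 + a.0) | b.b.b.0 → =a=> t3, =a=> t4, =b=> t5, =b=> t6
  t2 = a.(a.0 | b.0 + a.0) | b.b.0 → =a=> t5, =b=> t7
  t3 = 0 | b.0 | b.b.b.0 → =b=> t8, =b=> t9
  t4 = 0 | b.b.b.0 → =b=> t10
  t5 = (a.0 | b.0 + a.0) | b.b.0 → =a=> t10, =a=> t9, =b=> t11, =b=> t12
  t6 = a.0 | 0 | b.b.b.0 → =a=> t8, =b=> t12
  t7 = a.(a.0 | b.0 + a.0) | b.0 → =a=> t11, =b=> t13
  t8 = 0 | 0 | b.b.b.0 → =b=> t14
  t9 = 0 | b.0 | b.b.0 → =b=> t14, =b=> t15
  t10 = 0 | b.b.0 → =b=> t16
  t11 = (a.0 | b.0 + a.0) | b.0 → =a=> t15, =a=> t16, =b=> t17, =b=> t18
  t12 = a.0 | 0 | b.b.0 → =a=> t14, =b=> t18
  t13 = a.(a.0 | b.0 + a.0) | 0 → =a=> t17
  t14 = 0 | 0 | b.b.0 → =b=> t19
  t15 = 0 | b.0 | b.0 → =b=> t19, =b=> t20
  t16 = 0 | b.0 → =b=> t21
  t17 = (a.0 | b.0 + a.0) | 0 → =a=> t20, =a=> t21, =b=> t22
  t18 = a.0 | 0 | b.0 → =a=> t19, =b=> t22
  t19 = 0 | 0 | b.0 → =b=> t23
  t20 = 0 | b.0 | 0 → =b=> t23
  t21 = 0 | 0 → ·
  t22 = a.0 | 0 | 0 → =a=> t23
  t23 = 0 | 0 | 0 → ·
Coarsest stable partition (strong bisimilarity classes):
  B0 = {s0}
  B1 = {s1}
  B2 = {s3, t3}
  B3 = {s7, s8, t4, t8, t9}
  B4 = {s12, s13, t10, t14, t15}
  B5 = {s16, s17, t16, t19, t20}
  B6 = {s19, t21, t23}
  B7 = {s4, s5, t6}
  B8 = {s10, s9, t12}
  B9 = {s14, s15, t18}
  B10 = {s18, t22}
  B11 = {s2}
  B12 = {s6}
  B13 = {s11}
  B14 = {t0}
  B15 = {t1}
  B16 = {t5}
  B17 = {t11}
  B18 = {t17}
  B19 = {t2}
  B20 = {t7}
  B21 = {t13}
s0 ∈ B0, t0 ∈ B14 → different blocks

NO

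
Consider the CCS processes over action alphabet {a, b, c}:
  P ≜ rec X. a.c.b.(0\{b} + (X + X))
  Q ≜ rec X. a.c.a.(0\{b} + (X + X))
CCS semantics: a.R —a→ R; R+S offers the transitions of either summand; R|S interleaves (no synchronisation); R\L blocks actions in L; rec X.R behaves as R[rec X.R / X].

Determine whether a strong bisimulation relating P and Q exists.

LTS(P): 4 reachable states
  p0 = rec X. a.c.b.(0\{b} + (X + X)) :: -a-> p1
  p1 = c.b.(0\{b} + ((rec X. a.c.b.(0\{b} + (X + X))) + (rec X. a.c.b.(0\{b} + (X + X))))) :: -c-> p2
  p2 = b.(0\{b} + ((rec X. a.c.b.(0\{b} + (X + X))) + (rec X. a.c.b.(0\{b} + (X + X))))) :: -b-> p3
  p3 = 0\{b} + ((rec X. a.c.b.(0\{b} + (X + X))) + (rec X. a.c.b.(0\{b} + (X + X)))) :: -a-> p1
LTS(Q): 4 reachable states
  q0 = rec X. a.c.a.(0\{b} + (X + X)) :: -a-> q1
  q1 = c.a.(0\{b} + ((rec X. a.c.a.(0\{b} + (X + X))) + (rec X. a.c.a.(0\{b} + (X + X))))) :: -c-> q2
  q2 = a.(0\{b} + ((rec X. a.c.a.(0\{b} + (X + X))) + (rec X. a.c.a.(0\{b} + (X + X))))) :: -a-> q3
  q3 = 0\{b} + ((rec X. a.c.a.(0\{b} + (X + X))) + (rec X. a.c.a.(0\{b} + (X + X)))) :: -a-> q1
Coarsest stable partition (strong bisimilarity classes):
  B0 = {p0, p3}
  B1 = {p1}
  B2 = {p2}
  B3 = {q0, q3}
  B4 = {q1}
  B5 = {q2}
p0 ∈ B0, q0 ∈ B3 → different blocks

not bisimilar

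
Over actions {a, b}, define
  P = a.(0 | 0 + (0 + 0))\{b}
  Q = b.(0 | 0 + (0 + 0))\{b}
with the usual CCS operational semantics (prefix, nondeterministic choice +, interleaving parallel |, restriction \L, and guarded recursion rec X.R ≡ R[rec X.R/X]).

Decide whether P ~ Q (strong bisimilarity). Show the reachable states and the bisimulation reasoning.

P's transition system — 2 states:
  m0 = a.(0 | 0 + (0 + 0))\{b} | -a-> m1
  m1 = (0 | 0 + (0 + 0))\{b} | ∅
Q's transition system — 2 states:
  n0 = b.(0 | 0 + (0 + 0))\{b} | -b-> n1
  n1 = (0 | 0 + (0 + 0))\{b} | ∅
Partition-refinement fixed point:
  B0 = {m0}
  B1 = {m1, n1}
  B2 = {n0}
m0 ∈ B0, n0 ∈ B2 → different blocks

NO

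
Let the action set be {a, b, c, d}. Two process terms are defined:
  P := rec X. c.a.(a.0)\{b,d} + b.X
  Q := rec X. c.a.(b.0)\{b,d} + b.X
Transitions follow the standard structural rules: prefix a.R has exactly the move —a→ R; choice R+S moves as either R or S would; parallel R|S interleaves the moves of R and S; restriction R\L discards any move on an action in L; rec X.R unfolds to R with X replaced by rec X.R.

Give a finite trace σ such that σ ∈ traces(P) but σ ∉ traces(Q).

caa

Reachable graph of P (4 states):
  u0 = rec X. c.a.(a.0)\{b,d} + b.X :: -b-> u0, -c-> u1
  u1 = a.(a.0)\{b,d} :: -a-> u2
  u2 = (a.0)\{b,d} :: -a-> u3
  u3 = 0\{b,d} :: deadlocked
Reachable graph of Q (3 states):
  v0 = rec X. c.a.(b.0)\{b,d} + b.X :: -b-> v0, -c-> v1
  v1 = a.(b.0)\{b,d} :: -a-> v2
  v2 = (b.0)\{b,d} :: deadlocked
Executing caa from P (initial set {u0}):
  step 1 (c): {u1}
  step 2 (a): {u2}
  step 3 (a): {u3}
  ✓ P
Executing caa from Q (initial set {v0}):
  step 1 (c): {v1}
  step 2 (a): {v2}
  step 3 (a): ∅ (Q stuck)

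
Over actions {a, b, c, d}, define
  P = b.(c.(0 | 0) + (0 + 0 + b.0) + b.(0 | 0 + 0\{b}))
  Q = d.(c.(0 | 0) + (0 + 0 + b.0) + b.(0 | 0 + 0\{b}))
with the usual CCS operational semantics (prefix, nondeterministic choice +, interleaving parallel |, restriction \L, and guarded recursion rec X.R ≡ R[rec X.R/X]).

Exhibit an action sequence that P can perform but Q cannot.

b

P's transition system — 5 states:
  s0 = b.(c.(0 | 0) + (0 + 0 + b.0) + b.(0 | 0 + 0\{b})) ⊢ -b-> s1
  s1 = c.(0 | 0) + (0 + 0 + b.0) + b.(0 | 0 + 0\{b}) ⊢ -b-> s2, -b-> s3, -c-> s4
  s2 = 0 ⊢ stopped
  s3 = 0 | 0 + 0\{b} ⊢ stopped
  s4 = 0 | 0 ⊢ stopped
Q's transition system — 5 states:
  t0 = d.(c.(0 | 0) + (0 + 0 + b.0) + b.(0 | 0 + 0\{b})) ⊢ -d-> t1
  t1 = c.(0 | 0) + (0 + 0 + b.0) + b.(0 | 0 + 0\{b}) ⊢ -b-> t2, -b-> t3, -c-> t4
  t2 = 0 ⊢ stopped
  t3 = 0 | 0 + 0\{b} ⊢ stopped
  t4 = 0 | 0 ⊢ stopped
Run σ = ⟨b⟩ on P: start {s0}
  step 1 (b): {s1}
  — P admits the full trace.
Run σ = ⟨b⟩ on Q: start {t0}
  step 1 (b): no successor for Q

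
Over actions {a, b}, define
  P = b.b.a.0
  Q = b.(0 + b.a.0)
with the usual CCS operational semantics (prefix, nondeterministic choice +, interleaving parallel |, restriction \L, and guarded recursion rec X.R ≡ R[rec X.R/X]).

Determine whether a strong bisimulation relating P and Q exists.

Reachable graph of P (4 states):
  s0 = b.b.a.0 has moves -b-> s1
  s1 = b.a.0 has moves -b-> s2
  s2 = a.0 has moves -a-> s3
  s3 = 0 has moves stopped
Reachable graph of Q (4 states):
  t0 = b.(0 + b.a.0) has moves -b-> t1
  t1 = 0 + b.a.0 has moves -b-> t2
  t2 = a.0 has moves -a-> t3
  t3 = 0 has moves stopped
Bisimilarity quotient blocks:
  B0 = {s0, t0}
  B1 = {s1, t1}
  B2 = {s2, t2}
  B3 = {s3, t3}
s0 ∈ B0, t0 ∈ B0 → same block

P ~ Q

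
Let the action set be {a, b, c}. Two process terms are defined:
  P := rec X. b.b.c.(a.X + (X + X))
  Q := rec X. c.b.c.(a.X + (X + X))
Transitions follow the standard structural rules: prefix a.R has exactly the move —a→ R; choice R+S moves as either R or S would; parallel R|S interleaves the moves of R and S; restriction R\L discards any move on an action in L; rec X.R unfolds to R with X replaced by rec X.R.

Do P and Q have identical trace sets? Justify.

trace-distinct — witness ⟨b⟩

LTS(P): 4 reachable states
  m0 = rec X. b.b.c.(a.X + (X + X)) | -b-> m1
  m1 = b.c.(a.(rec X. b.b.c.(a.X + (X + X))) + ((rec X. b.b.c.(a.X + (X + X))) + (rec X. b.b.c.(a.X + (X + X))))) | -b-> m2
  m2 = c.(a.(rec X. b.b.c.(a.X + (X + X))) + ((rec X. b.b.c.(a.X + (X + X))) + (rec X. b.b.c.(a.X + (X + X))))) | -c-> m3
  m3 = a.(rec X. b.b.c.(a.X + (X + X))) + ((rec X. b.b.c.(a.X + (X + X))) + (rec X. b.b.c.(a.X + (X + X)))) | -a-> m0, -b-> m1
LTS(Q): 4 reachable states
  n0 = rec X. c.b.c.(a.X + (X + X)) | -c-> n1
  n1 = b.c.(a.(rec X. c.b.c.(a.X + (X + X))) + ((rec X. c.b.c.(a.X + (X + X))) + (rec X. c.b.c.(a.X + (X + X))))) | -b-> n2
  n2 = c.(a.(rec X. c.b.c.(a.X + (X + X))) + ((rec X. c.b.c.(a.X + (X + X))) + (rec X. c.b.c.(a.X + (X + X))))) | -c-> n3
  n3 = a.(rec X. c.b.c.(a.X + (X + X))) + ((rec X. c.b.c.(a.X + (X + X))) + (rec X. c.b.c.(a.X + (X + X)))) | -a-> n0, -c-> n1
Run σ = ⟨b⟩ on P: start {m0}
  [1] b ⇒ {m1}
  ✓ P
Run σ = ⟨b⟩ on Q: start {n0}
  [1] b ⇒ ∅  — Q cannot continue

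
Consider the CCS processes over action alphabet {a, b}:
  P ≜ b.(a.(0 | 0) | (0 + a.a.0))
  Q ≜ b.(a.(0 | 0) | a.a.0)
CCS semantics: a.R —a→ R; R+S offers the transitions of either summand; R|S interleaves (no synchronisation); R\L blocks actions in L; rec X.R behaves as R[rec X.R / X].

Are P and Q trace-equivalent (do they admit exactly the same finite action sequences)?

traces(P) = traces(Q)

LTS(P): 7 reachable states
  u0 = b.(a.(0 | 0) | (0 + a.a.0)) → --b--▸ u1
  u1 = a.(0 | 0) | (0 + a.a.0) → --a--▸ u2, --a--▸ u3
  u2 = 0 | 0 | (0 + a.a.0) → --a--▸ u4
  u3 = a.(0 | 0) | a.0 → --a--▸ u4, --a--▸ u5
  u4 = 0 | 0 | a.0 → --a--▸ u6
  u5 = a.(0 | 0) | 0 → --a--▸ u6
  u6 = 0 | 0 | 0 → ·
LTS(Q): 7 reachable states
  v0 = b.(a.(0 | 0) | a.a.0) → --b--▸ v1
  v1 = a.(0 | 0) | a.a.0 → --a--▸ v2, --a--▸ v3
  v2 = 0 | 0 | a.a.0 → --a--▸ v4
  v3 = a.(0 | 0) | a.0 → --a--▸ v4, --a--▸ v5
  v4 = 0 | 0 | a.0 → --a--▸ v6
  v5 = a.(0 | 0) | 0 → --a--▸ v6
  v6 = 0 | 0 | 0 → ·
Bisimilarity quotient blocks:
  B0 = {u0, v0}
  B1 = {u1, v1}
  B2 = {u2, u3, v2, v3}
  B3 = {u4, u5, v4, v5}
  B4 = {u6, v6}
u0 ∈ B0, v0 ∈ B0 → same block
Bisimilar ⇒ trace-equivalent.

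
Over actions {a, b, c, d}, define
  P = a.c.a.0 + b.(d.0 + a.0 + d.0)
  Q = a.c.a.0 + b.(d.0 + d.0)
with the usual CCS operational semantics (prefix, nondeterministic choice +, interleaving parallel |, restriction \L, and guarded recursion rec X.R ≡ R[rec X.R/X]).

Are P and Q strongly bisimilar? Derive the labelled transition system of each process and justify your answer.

Reachable graph of P (5 states):
  s0 = a.c.a.0 + b.(d.0 + a.0 + d.0) ⊢ -a-> s1, -b-> s2
  s1 = c.a.0 ⊢ -c-> s3
  s2 = d.0 + a.0 + d.0 ⊢ -a-> s4, -d-> s4
  s3 = a.0 ⊢ -a-> s4
  s4 = 0 ⊢ ·
Reachable graph of Q (5 states):
  t0 = a.c.a.0 + b.(d.0 + d.0) ⊢ -a-> t1, -b-> t2
  t1 = c.a.0 ⊢ -c-> t3
  t2 = d.0 + d.0 ⊢ -d-> t4
  t3 = a.0 ⊢ -a-> t4
  t4 = 0 ⊢ ·
Bisimilarity quotient blocks:
  B0 = {s0}
  B1 = {s1, t1}
  B2 = {s3, t3}
  B3 = {s4, t4}
  B4 = {s2}
  B5 = {t0}
  B6 = {t2}
s0 ∈ B0, t0 ∈ B5 → different blocks

not bisimilar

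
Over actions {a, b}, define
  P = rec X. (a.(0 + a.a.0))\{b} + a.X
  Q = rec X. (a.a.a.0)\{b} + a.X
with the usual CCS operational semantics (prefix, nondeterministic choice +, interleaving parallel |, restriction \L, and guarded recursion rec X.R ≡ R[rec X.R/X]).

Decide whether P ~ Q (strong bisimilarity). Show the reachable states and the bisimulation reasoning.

LTS(P): 4 reachable states
  p0 = rec X. (a.(0 + a.a.0))\{b} + a.X :: -a-> p0, -a-> p1
  p1 = (0 + a.a.0)\{b} :: -a-> p2
  p2 = (a.0)\{b} :: -a-> p3
  p3 = 0\{b} :: stopped
LTS(Q): 4 reachable states
  q0 = rec X. (a.a.a.0)\{b} + a.X :: -a-> q0, -a-> q1
  q1 = (a.a.0)\{b} :: -a-> q2
  q2 = (a.0)\{b} :: -a-> q3
  q3 = 0\{b} :: stopped
Partition-refinement fixed point:
  B0 = {p0, q0}
  B1 = {p1, q1}
  B2 = {p2, q2}
  B3 = {p3, q3}
p0 ∈ B0, q0 ∈ B0 → same block

P ~ Q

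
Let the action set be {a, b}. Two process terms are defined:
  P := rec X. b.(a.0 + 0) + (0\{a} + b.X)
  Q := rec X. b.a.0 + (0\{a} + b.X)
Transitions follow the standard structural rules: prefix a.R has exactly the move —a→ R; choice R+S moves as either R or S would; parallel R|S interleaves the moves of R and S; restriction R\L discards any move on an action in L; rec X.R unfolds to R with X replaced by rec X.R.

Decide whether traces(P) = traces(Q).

P's transition system — 3 states:
  u0 = rec X. b.(a.0 + 0) + (0\{a} + b.X) → —b→ u0, —b→ u1
  u1 = a.0 + 0 → —a→ u2
  u2 = 0 → ∅
Q's transition system — 3 states:
  v0 = rec X. b.a.0 + (0\{a} + b.X) → —b→ v0, —b→ v1
  v1 = a.0 → —a→ v2
  v2 = 0 → ∅
Coarsest stable partition (strong bisimilarity classes):
  B0 = {u0, v0}
  B1 = {u1, v1}
  B2 = {u2, v2}
u0 ∈ B0, v0 ∈ B0 → same block
Bisimilar ⇒ trace-equivalent.

YES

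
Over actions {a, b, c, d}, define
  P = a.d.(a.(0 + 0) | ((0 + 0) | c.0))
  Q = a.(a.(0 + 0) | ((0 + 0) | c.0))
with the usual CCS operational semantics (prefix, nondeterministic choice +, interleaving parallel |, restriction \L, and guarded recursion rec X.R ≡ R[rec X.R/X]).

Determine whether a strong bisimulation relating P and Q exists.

not bisimilar

LTS(P): 6 reachable states
  s0 = a.d.(a.(0 + 0) | ((0 + 0) | c.0)) ⊢ =a=> s1
  s1 = d.(a.(0 + 0) | ((0 + 0) | c.0)) ⊢ =d=> s2
  s2 = a.(0 + 0) | ((0 + 0) | c.0) ⊢ =a=> s3, =c=> s4
  s3 = (0 + 0) | ((0 + 0) | c.0) ⊢ =c=> s5
  s4 = a.(0 + 0) | ((0 + 0) | 0) ⊢ =a=> s5
  s5 = (0 + 0) | ((0 + 0) | 0) ⊢ deadlocked
LTS(Q): 5 reachable states
  t0 = a.(a.(0 + 0) | ((0 + 0) | c.0)) ⊢ =a=> t1
  t1 = a.(0 + 0) | ((0 + 0) | c.0) ⊢ =a=> t2, =c=> t3
  t2 = (0 + 0) | ((0 + 0) | c.0) ⊢ =c=> t4
  t3 = a.(0 + 0) | ((0 + 0) | 0) ⊢ =a=> t4
  t4 = (0 + 0) | ((0 + 0) | 0) ⊢ deadlocked
Coarsest stable partition (strong bisimilarity classes):
  B0 = {s0}
  B1 = {s1}
  B2 = {s2, t1}
  B3 = {s4, t3}
  B4 = {s5, t4}
  B5 = {s3, t2}
  B6 = {t0}
s0 ∈ B0, t0 ∈ B6 → different blocks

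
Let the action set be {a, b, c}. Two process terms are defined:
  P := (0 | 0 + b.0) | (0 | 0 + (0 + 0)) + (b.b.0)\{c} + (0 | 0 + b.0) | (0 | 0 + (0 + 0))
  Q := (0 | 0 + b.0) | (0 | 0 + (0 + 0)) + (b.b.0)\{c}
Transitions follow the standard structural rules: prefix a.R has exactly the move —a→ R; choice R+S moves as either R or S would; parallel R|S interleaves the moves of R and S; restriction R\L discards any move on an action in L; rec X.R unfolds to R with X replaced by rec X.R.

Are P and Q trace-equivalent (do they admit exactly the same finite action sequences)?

trace-equivalent

LTS(P): 4 reachable states
  p0 = (0 | 0 + b.0) | (0 | 0 + (0 + 0)) + (b.b.0)\{c} + (0 | 0 + b.0) | (0 | 0 + (0 + 0)) → —b→ p1, —b→ p2
  p1 = (b.0)\{c} → —b→ p3
  p2 = 0 | (0 | 0 + (0 + 0)) → deadlocked
  p3 = 0\{c} → deadlocked
LTS(Q): 4 reachable states
  q0 = (0 | 0 + b.0) | (0 | 0 + (0 + 0)) + (b.b.0)\{c} → —b→ q1, —b→ q2
  q1 = (b.0)\{c} → —b→ q3
  q2 = 0 | (0 | 0 + (0 + 0)) → deadlocked
  q3 = 0\{c} → deadlocked
Partition-refinement fixed point:
  B0 = {p0, q0}
  B1 = {p1, q1}
  B2 = {p2, p3, q2, q3}
p0 ∈ B0, q0 ∈ B0 → same block
Bisimilar ⇒ trace-equivalent.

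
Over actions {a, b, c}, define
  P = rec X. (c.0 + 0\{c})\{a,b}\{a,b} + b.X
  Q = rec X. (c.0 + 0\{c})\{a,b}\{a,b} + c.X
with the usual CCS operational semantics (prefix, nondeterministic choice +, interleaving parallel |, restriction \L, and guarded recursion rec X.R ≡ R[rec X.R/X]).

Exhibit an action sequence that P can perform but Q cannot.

b

P's transition system — 2 states:
  u0 = rec X. (c.0 + 0\{c})\{a,b}\{a,b} + b.X ⊢ ··b··> u0, ··c··> u1
  u1 = 0\{a,b}\{a,b} ⊢ deadlocked
Q's transition system — 2 states:
  v0 = rec X. (c.0 + 0\{c})\{a,b}\{a,b} + c.X ⊢ ··c··> v0, ··c··> v1
  v1 = 0\{a,b}\{a,b} ⊢ deadlocked
Executing b from P (initial set {u0}):
  step 1 (b): {u0}
  — P admits the full trace.
Executing b from Q (initial set {v0}):
  step 1 (b): ∅  — Q cannot continue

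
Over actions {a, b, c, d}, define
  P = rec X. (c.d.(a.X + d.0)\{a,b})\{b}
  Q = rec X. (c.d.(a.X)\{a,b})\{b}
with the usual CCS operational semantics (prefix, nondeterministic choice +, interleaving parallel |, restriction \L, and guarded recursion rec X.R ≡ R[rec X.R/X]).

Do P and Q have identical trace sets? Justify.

traces(P) ≠ traces(Q) — witness ⟨cdd⟩

P's transition system — 4 states:
  m0 = rec X. (c.d.(a.X + d.0)\{a,b})\{b} :: —c→ m1
  m1 = (d.(a.(rec X. (c.d.(a.X + d.0)\{a,b})\{b}) + d.0)\{a,b})\{b} :: —d→ m2
  m2 = (a.(rec X. (c.d.(a.X + d.0)\{a,b})\{b}) + d.0)\{a,b}\{b} :: —d→ m3
  m3 = 0\{a,b}\{b} :: ∅
Q's transition system — 3 states:
  n0 = rec X. (c.d.(a.X)\{a,b})\{b} :: —c→ n1
  n1 = (d.(a.(rec X. (c.d.(a.X)\{a,b})\{b}))\{a,b})\{b} :: —d→ n2
  n2 = (a.(rec X. (c.d.(a.X)\{a,b})\{b}))\{a,b}\{b} :: ∅
Trace ⟨cdd⟩ through P, begin at {m0}:
  [1] c ⇒ {m1}
  [2] d ⇒ {m2}
  [3] d ⇒ {m3}
  — P admits the full trace.
Trace ⟨cdd⟩ through Q, begin at {n0}:
  [1] c ⇒ {n1}
  [2] d ⇒ {n2}
  [3] d ⇒ ∅  — Q cannot continue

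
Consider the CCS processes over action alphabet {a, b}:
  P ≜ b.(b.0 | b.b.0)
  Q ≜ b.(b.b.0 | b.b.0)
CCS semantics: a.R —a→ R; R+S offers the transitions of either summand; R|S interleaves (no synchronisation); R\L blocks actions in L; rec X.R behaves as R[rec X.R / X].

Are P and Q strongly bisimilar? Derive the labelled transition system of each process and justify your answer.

P's transition system — 7 states:
  p0 = b.(b.0 | b.b.0) | —b→ p1
  p1 = b.0 | b.b.0 | —b→ p2, —b→ p3
  p2 = 0 | b.b.0 | —b→ p4
  p3 = b.0 | b.0 | —b→ p4, —b→ p5
  p4 = 0 | b.0 | —b→ p6
  p5 = b.0 | 0 | —b→ p6
  p6 = 0 | 0 | (no moves)
Q's transition system — 10 states:
  q0 = b.(b.b.0 | b.b.0) | —b→ q1
  q1 = b.b.0 | b.b.0 | —b→ q2, —b→ q3
  q2 = b.0 | b.b.0 | —b→ q4, —b→ q5
  q3 = b.b.0 | b.0 | —b→ q5, —b→ q6
  q4 = 0 | b.b.0 | —b→ q7
  q5 = b.0 | b.0 | —b→ q7, —b→ q8
  q6 = b.b.0 | 0 | —b→ q8
  q7 = 0 | b.0 | —b→ q9
  q8 = b.0 | 0 | —b→ q9
  q9 = 0 | 0 | (no moves)
Partition-refinement fixed point:
  B0 = {p0, q1}
  B1 = {p1, q2, q3}
  B2 = {p2, p3, q4, q5, q6}
  B3 = {p4, p5, q7, q8}
  B4 = {p6, q9}
  B5 = {q0}
p0 ∈ B0, q0 ∈ B5 → different blocks

not bisimilar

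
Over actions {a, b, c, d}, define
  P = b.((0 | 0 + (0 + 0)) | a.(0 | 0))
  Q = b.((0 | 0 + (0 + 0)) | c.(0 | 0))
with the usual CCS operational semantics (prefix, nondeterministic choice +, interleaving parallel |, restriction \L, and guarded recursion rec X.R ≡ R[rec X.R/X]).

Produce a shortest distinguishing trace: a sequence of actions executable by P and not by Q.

Reachable graph of P (3 states):
  u0 = b.((0 | 0 + (0 + 0)) | a.(0 | 0)) → =b=> u1
  u1 = (0 | 0 + (0 + 0)) | a.(0 | 0) → =a=> u2
  u2 = (0 | 0 + (0 + 0)) | (0 | 0) → (no moves)
Reachable graph of Q (3 states):
  v0 = b.((0 | 0 + (0 + 0)) | c.(0 | 0)) → =b=> v1
  v1 = (0 | 0 + (0 + 0)) | c.(0 | 0) → =c=> v2
  v2 = (0 | 0 + (0 + 0)) | (0 | 0) → (no moves)
Executing ba from P (initial set {u0}):
  step 1 (b): {u1}
  step 2 (a): {u2}
  ✓ P
Executing ba from Q (initial set {v0}):
  step 1 (b): {v1}
  step 2 (a): ∅  — Q cannot continue

ba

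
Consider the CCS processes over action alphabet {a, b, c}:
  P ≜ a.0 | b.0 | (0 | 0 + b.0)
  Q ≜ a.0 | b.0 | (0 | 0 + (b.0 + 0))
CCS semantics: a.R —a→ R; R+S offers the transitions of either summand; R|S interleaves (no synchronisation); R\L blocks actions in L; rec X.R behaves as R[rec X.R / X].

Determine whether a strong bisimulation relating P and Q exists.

YES

P's transition system — 8 states:
  u0 = a.0 | b.0 | (0 | 0 + b.0) ⊢ -a-> u1, -b-> u2, -b-> u3
  u1 = 0 | b.0 | (0 | 0 + b.0) ⊢ -b-> u4, -b-> u5
  u2 = a.0 | 0 | (0 | 0 + b.0) ⊢ -a-> u4, -b-> u6
  u3 = a.0 | b.0 | 0 ⊢ -a-> u5, -b-> u6
  u4 = 0 | 0 | (0 | 0 + b.0) ⊢ -b-> u7
  u5 = 0 | b.0 | 0 ⊢ -b-> u7
  u6 = a.0 | 0 | 0 ⊢ -a-> u7
  u7 = 0 | 0 | 0 ⊢ ·
Q's transition system — 8 states:
  v0 = a.0 | b.0 | (0 | 0 + (b.0 + 0)) ⊢ -a-> v1, -b-> v2, -b-> v3
  v1 = 0 | b.0 | (0 | 0 + (b.0 + 0)) ⊢ -b-> v4, -b-> v5
  v2 = a.0 | 0 | (0 | 0 + (b.0 + 0)) ⊢ -a-> v4, -b-> v6
  v3 = a.0 | b.0 | 0 ⊢ -a-> v5, -b-> v6
  v4 = 0 | 0 | (0 | 0 + (b.0 + 0)) ⊢ -b-> v7
  v5 = 0 | b.0 | 0 ⊢ -b-> v7
  v6 = a.0 | 0 | 0 ⊢ -a-> v7
  v7 = 0 | 0 | 0 ⊢ ·
Partition-refinement fixed point:
  B0 = {u0, v0}
  B1 = {u1, v1}
  B2 = {u4, u5, v4, v5}
  B3 = {u7, v7}
  B4 = {u2, u3, v2, v3}
  B5 = {u6, v6}
u0 ∈ B0, v0 ∈ B0 → same block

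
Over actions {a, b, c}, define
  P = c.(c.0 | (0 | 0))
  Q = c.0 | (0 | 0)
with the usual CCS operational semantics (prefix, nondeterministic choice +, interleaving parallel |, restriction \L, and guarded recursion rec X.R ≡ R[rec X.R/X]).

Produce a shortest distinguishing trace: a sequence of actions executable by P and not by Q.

Reachable graph of P (3 states):
  p0 = c.(c.0 | (0 | 0)) → -c-> p1
  p1 = c.0 | (0 | 0) → -c-> p2
  p2 = 0 | (0 | 0) → stopped
Reachable graph of Q (2 states):
  q0 = c.0 | (0 | 0) → -c-> q1
  q1 = 0 | (0 | 0) → stopped
Executing cc from P (initial set {p0}):
  after c @ step 1: {p1}
  after c @ step 2: {p2}
  ✓ P
Executing cc from Q (initial set {q0}):
  after c @ step 1: {q1}
  after c @ step 2: ∅ (Q stuck)

cc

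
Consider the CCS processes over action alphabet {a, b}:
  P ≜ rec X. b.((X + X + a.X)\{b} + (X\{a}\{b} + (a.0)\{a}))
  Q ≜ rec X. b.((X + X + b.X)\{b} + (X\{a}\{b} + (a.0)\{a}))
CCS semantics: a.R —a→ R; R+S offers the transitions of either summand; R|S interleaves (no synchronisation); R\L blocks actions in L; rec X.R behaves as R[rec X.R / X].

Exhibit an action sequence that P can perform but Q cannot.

ba

Reachable graph of P (3 states):
  m0 = rec X. b.((X + X + a.X)\{b} + (X\{a}\{b} + (a.0)\{a})) | —b→ m1
  m1 = ((rec X. b.((X + X + a.X)\{b} + (X\{a}\{b} + (a.0)\{a}))) + (rec X. b.((X + X + a.X)\{b} + (X\{a}\{b} + (a.0)\{a}))) + a.(rec X. b.((X + X + a.X)\{b} + (X\{a}\{b} + (a.0)\{a}))))\{b} + ((rec X. b.((X + X + a.X)\{b} + (X\{a}\{b} + (a.0)\{a})))\{a}\{b} + (a.0)\{a}) | —a→ m2
  m2 = (rec X. b.((X + X + a.X)\{b} + (X\{a}\{b} + (a.0)\{a})))\{b} | ·
Reachable graph of Q (2 states):
  n0 = rec X. b.((X + X + b.X)\{b} + (X\{a}\{b} + (a.0)\{a})) | —b→ n1
  n1 = ((rec X. b.((X + X + b.X)\{b} + (X\{a}\{b} + (a.0)\{a}))) + (rec X. b.((X + X + b.X)\{b} + (X\{a}\{b} + (a.0)\{a}))) + b.(rec X. b.((X + X + b.X)\{b} + (X\{a}\{b} + (a.0)\{a}))))\{b} + ((rec X. b.((X + X + b.X)\{b} + (X\{a}\{b} + (a.0)\{a})))\{a}\{b} + (a.0)\{a}) | ·
Trace ⟨ba⟩ through P, begin at {m0}:
  step 1 (b): {m1}
  step 2 (a): {m2}
  ✓ P
Trace ⟨ba⟩ through Q, begin at {n0}:
  step 1 (b): {n1}
  step 2 (a): ∅ (Q stuck)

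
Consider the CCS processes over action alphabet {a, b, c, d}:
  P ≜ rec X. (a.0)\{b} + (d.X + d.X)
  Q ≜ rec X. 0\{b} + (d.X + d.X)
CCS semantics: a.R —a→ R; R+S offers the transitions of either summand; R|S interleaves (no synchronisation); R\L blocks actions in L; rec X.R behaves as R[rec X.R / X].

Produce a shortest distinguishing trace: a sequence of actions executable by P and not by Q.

LTS(P): 2 reachable states
  s0 = rec X. (a.0)\{b} + (d.X + d.X) → --a--▸ s1, --d--▸ s0
  s1 = 0\{b} → ∅
LTS(Q): 1 reachable states
  t0 = rec X. 0\{b} + (d.X + d.X) → --d--▸ t0
Executing a from P (initial set {s0}):
  step 1 (a): {s1}
  P completes σ.
Executing a from Q (initial set {t0}):
  step 1 (a): ∅  — Q cannot continue

a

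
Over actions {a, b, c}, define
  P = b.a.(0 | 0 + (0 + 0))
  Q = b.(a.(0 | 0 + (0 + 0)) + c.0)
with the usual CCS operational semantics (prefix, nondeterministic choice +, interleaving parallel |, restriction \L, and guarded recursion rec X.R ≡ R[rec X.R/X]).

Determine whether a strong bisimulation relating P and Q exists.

LTS(P): 3 reachable states
  s0 = b.a.(0 | 0 + (0 + 0)) → =b=> s1
  s1 = a.(0 | 0 + (0 + 0)) → =a=> s2
  s2 = 0 | 0 + (0 + 0) → ·
LTS(Q): 4 reachable states
  t0 = b.(a.(0 | 0 + (0 + 0)) + c.0) → =b=> t1
  t1 = a.(0 | 0 + (0 + 0)) + c.0 → =a=> t2, =c=> t3
  t2 = 0 | 0 + (0 + 0) → ·
  t3 = 0 → ·
Partition-refinement fixed point:
  B0 = {s0}
  B1 = {s1}
  B2 = {s2, t2, t3}
  B3 = {t0}
  B4 = {t1}
s0 ∈ B0, t0 ∈ B3 → different blocks

P ≁ Q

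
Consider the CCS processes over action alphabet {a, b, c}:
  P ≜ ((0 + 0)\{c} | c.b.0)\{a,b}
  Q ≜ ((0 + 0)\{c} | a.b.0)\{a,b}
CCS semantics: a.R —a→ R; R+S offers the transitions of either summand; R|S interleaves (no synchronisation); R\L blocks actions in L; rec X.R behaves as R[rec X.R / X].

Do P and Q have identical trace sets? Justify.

LTS(P): 2 reachable states
  u0 = ((0 + 0)\{c} | c.b.0)\{a,b} ⊢ -c-> u1
  u1 = ((0 + 0)\{c} | b.0)\{a,b} ⊢ ·
LTS(Q): 1 reachable states
  v0 = ((0 + 0)\{c} | a.b.0)\{a,b} ⊢ ·
Run σ = ⟨c⟩ on P: start {u0}
  step 1 (c): {u1}
  P completes σ.
Run σ = ⟨c⟩ on Q: start {v0}
  step 1 (c): ∅ (Q stuck)

traces(P) ≠ traces(Q) — witness ⟨c⟩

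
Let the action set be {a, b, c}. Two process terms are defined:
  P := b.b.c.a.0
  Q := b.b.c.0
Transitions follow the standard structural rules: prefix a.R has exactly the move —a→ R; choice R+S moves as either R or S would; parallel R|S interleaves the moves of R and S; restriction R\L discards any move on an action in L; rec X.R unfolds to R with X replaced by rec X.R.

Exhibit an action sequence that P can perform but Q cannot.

bbca

Reachable graph of P (5 states):
  p0 = b.b.c.a.0 ⊢ --b--▸ p1
  p1 = b.c.a.0 ⊢ --b--▸ p2
  p2 = c.a.0 ⊢ --c--▸ p3
  p3 = a.0 ⊢ --a--▸ p4
  p4 = 0 ⊢ ∅
Reachable graph of Q (4 states):
  q0 = b.b.c.0 ⊢ --b--▸ q1
  q1 = b.c.0 ⊢ --b--▸ q2
  q2 = c.0 ⊢ --c--▸ q3
  q3 = 0 ⊢ ∅
Executing bbca from P (initial set {p0}):
  [1] b ⇒ {p1}
  [2] b ⇒ {p2}
  [3] c ⇒ {p3}
  [4] a ⇒ {p4}
  ✓ P
Executing bbca from Q (initial set {q0}):
  [1] b ⇒ {q1}
  [2] b ⇒ {q2}
  [3] c ⇒ {q3}
  [4] a ⇒ no successor for Q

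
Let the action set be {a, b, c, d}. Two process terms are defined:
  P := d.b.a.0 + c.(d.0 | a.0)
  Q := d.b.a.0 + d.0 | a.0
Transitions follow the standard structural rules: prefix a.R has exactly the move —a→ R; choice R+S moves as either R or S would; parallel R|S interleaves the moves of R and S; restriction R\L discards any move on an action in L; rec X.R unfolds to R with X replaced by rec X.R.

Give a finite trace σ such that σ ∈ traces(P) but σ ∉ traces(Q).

c

LTS(P): 8 reachable states
  p0 = d.b.a.0 + c.(d.0 | a.0) :: ··c··> p1, ··d··> p2
  p1 = d.0 | a.0 :: ··a··> p3, ··d··> p4
  p2 = b.a.0 :: ··b··> p5
  p3 = d.0 | 0 :: ··d··> p6
  p4 = 0 | a.0 :: ··a··> p6
  p5 = a.0 :: ··a··> p7
  p6 = 0 | 0 :: (no moves)
  p7 = 0 :: (no moves)
LTS(Q): 7 reachable states
  q0 = d.b.a.0 + d.0 | a.0 :: ··a··> q1, ··d··> q2, ··d··> q3
  q1 = d.0 | 0 :: ··d··> q4
  q2 = 0 | a.0 :: ··a··> q4
  q3 = b.a.0 :: ··b··> q5
  q4 = 0 | 0 :: (no moves)
  q5 = a.0 :: ··a··> q6
  q6 = 0 :: (no moves)
Run σ = ⟨c⟩ on P: start {p0}
  [1] c ⇒ {p1}
  — P admits the full trace.
Run σ = ⟨c⟩ on Q: start {q0}
  [1] c ⇒ ∅ (Q stuck)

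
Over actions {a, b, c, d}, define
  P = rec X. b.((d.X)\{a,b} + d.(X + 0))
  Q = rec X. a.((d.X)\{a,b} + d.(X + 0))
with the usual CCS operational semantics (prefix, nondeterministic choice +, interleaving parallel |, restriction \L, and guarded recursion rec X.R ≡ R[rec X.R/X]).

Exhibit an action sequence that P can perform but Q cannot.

b

Reachable graph of P (4 states):
  m0 = rec X. b.((d.X)\{a,b} + d.(X + 0)) :: =b=> m1
  m1 = (d.(rec X. b.((d.X)\{a,b} + d.(X + 0))))\{a,b} + d.((rec X. b.((d.X)\{a,b} + d.(X + 0))) + 0) :: =d=> m2, =d=> m3
  m2 = (rec X. b.((d.X)\{a,b} + d.(X + 0))) + 0 :: =b=> m1
  m3 = (rec X. b.((d.X)\{a,b} + d.(X + 0)))\{a,b} :: (no moves)
Reachable graph of Q (4 states):
  n0 = rec X. a.((d.X)\{a,b} + d.(X + 0)) :: =a=> n1
  n1 = (d.(rec X. a.((d.X)\{a,b} + d.(X + 0))))\{a,b} + d.((rec X. a.((d.X)\{a,b} + d.(X + 0))) + 0) :: =d=> n2, =d=> n3
  n2 = (rec X. a.((d.X)\{a,b} + d.(X + 0))) + 0 :: =a=> n1
  n3 = (rec X. a.((d.X)\{a,b} + d.(X + 0)))\{a,b} :: (no moves)
Executing b from P (initial set {m0}):
  after b @ step 1: {m1}
  P completes σ.
Executing b from Q (initial set {n0}):
  after b @ step 1: ∅ (Q stuck)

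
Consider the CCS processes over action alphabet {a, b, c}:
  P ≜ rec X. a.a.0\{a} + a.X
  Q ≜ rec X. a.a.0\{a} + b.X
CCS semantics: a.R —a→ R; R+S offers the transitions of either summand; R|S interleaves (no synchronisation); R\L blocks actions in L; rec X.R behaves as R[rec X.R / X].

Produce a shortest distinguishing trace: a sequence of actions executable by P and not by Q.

P's transition system — 3 states:
  u0 = rec X. a.a.0\{a} + a.X :: —a→ u0, —a→ u1
  u1 = a.0\{a} :: —a→ u2
  u2 = 0\{a} :: ∅
Q's transition system — 3 states:
  v0 = rec X. a.a.0\{a} + b.X :: —a→ v1, —b→ v0
  v1 = a.0\{a} :: —a→ v2
  v2 = 0\{a} :: ∅
Trace ⟨aaa⟩ through P, begin at {u0}:
  step 1 (a): {u0, u1}
  step 2 (a): {u0, u1, u2}
  step 3 (a): {u0, u1, u2}
  ✓ P
Trace ⟨aaa⟩ through Q, begin at {v0}:
  step 1 (a): {v1}
  step 2 (a): {v2}
  step 3 (a): ∅ (Q stuck)

aaa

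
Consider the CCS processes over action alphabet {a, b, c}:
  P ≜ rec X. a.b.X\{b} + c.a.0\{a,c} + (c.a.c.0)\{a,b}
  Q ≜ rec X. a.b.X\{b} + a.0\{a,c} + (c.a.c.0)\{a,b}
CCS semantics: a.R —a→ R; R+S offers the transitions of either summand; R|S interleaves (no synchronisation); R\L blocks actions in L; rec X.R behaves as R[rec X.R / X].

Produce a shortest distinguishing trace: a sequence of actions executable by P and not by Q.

ca

LTS(P): 10 reachable states
  s0 = rec X. a.b.X\{b} + c.a.0\{a,c} + (c.a.c.0)\{a,b} ⊢ —a→ s1, —c→ s2, —c→ s3
  s1 = b.(rec X. a.b.X\{b} + c.a.0\{a,c} + (c.a.c.0)\{a,b})\{b} ⊢ —b→ s4
  s2 = (a.c.0)\{a,b} ⊢ deadlocked
  s3 = a.0\{a,c} ⊢ —a→ s5
  s4 = (rec X. a.b.X\{b} + c.a.0\{a,c} + (c.a.c.0)\{a,b})\{b} ⊢ —a→ s6, —c→ s7, —c→ s8
  s5 = 0\{a,c} ⊢ deadlocked
  s6 = (b.(rec X. a.b.X\{b} + c.a.0\{a,c} + (c.a.c.0)\{a,b})\{b})\{b} ⊢ deadlocked
  s7 = (a.0\{a,c})\{b} ⊢ —a→ s9
  s8 = (a.c.0)\{a,b}\{b} ⊢ deadlocked
  s9 = 0\{a,c}\{b} ⊢ deadlocked
LTS(Q): 8 reachable states
  t0 = rec X. a.b.X\{b} + a.0\{a,c} + (c.a.c.0)\{a,b} ⊢ —a→ t1, —a→ t2, —c→ t3
  t1 = 0\{a,c} ⊢ deadlocked
  t2 = b.(rec X. a.b.X\{b} + a.0\{a,c} + (c.a.c.0)\{a,b})\{b} ⊢ —b→ t4
  t3 = (a.c.0)\{a,b} ⊢ deadlocked
  t4 = (rec X. a.b.X\{b} + a.0\{a,c} + (c.a.c.0)\{a,b})\{b} ⊢ —a→ t5, —a→ t6, —c→ t7
  t5 = (b.(rec X. a.b.X\{b} + a.0\{a,c} + (c.a.c.0)\{a,b})\{b})\{b} ⊢ deadlocked
  t6 = 0\{a,c}\{b} ⊢ deadlocked
  t7 = (a.c.0)\{a,b}\{b} ⊢ deadlocked
Trace ⟨ca⟩ through P, begin at {s0}:
  step 1 (c): {s2, s3}
  step 2 (a): {s5}
  P completes σ.
Trace ⟨ca⟩ through Q, begin at {t0}:
  step 1 (c): {t3}
  step 2 (a): ∅ (Q stuck)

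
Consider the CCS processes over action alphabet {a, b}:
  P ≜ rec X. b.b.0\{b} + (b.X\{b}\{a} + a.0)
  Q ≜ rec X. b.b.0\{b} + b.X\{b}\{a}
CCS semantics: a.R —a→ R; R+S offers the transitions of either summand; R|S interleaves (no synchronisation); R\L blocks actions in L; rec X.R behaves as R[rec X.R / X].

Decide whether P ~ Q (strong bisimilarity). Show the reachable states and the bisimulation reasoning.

not bisimilar

Reachable graph of P (5 states):
  p0 = rec X. b.b.0\{b} + (b.X\{b}\{a} + a.0) | =a=> p1, =b=> p2, =b=> p3
  p1 = 0 | ∅
  p2 = (rec X. b.b.0\{b} + (b.X\{b}\{a} + a.0))\{b}\{a} | ∅
  p3 = b.0\{b} | =b=> p4
  p4 = 0\{b} | ∅
Reachable graph of Q (4 states):
  q0 = rec X. b.b.0\{b} + b.X\{b}\{a} | =b=> q1, =b=> q2
  q1 = (rec X. b.b.0\{b} + b.X\{b}\{a})\{b}\{a} | ∅
  q2 = b.0\{b} | =b=> q3
  q3 = 0\{b} | ∅
Coarsest stable partition (strong bisimilarity classes):
  B0 = {p0}
  B1 = {p1, p2, p4, q1, q3}
  B2 = {p3, q2}
  B3 = {q0}
p0 ∈ B0, q0 ∈ B3 → different blocks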